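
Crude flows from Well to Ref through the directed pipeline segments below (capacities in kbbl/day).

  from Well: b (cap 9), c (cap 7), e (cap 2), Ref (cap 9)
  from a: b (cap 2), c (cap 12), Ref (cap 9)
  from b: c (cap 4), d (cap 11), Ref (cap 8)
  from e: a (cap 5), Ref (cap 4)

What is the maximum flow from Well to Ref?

19

Augment Well→Ref: bottleneck 9, flow now 9.
Augment Well→b→Ref: bottleneck 8, flow now 17.
Augment Well→e→Ref: bottleneck 2, flow now 19.
No augmenting path remains; maximum flow = 19.
In the residual graph, reachable from Well: {Well, b, c, d}.
Min-cut edges: Well→e (2), Well→Ref (9), b→Ref (8); capacity 2 + 9 + 8 = 19.
This cut is saturated, so no flow can exceed 19.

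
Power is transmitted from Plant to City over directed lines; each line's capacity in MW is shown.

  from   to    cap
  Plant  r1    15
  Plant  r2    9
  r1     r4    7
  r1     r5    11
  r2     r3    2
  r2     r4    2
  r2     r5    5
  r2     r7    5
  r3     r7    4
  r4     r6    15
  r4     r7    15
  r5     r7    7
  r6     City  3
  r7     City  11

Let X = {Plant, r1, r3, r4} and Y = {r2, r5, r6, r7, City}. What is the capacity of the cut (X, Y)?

54

Edges leaving {Plant, r1, r3, r4}: Plant→r2 (9), r1→r5 (11), r3→r7 (4), r4→r6 (15), r4→r7 (15).
Cut capacity = 9 + 11 + 4 + 15 + 15 = 54.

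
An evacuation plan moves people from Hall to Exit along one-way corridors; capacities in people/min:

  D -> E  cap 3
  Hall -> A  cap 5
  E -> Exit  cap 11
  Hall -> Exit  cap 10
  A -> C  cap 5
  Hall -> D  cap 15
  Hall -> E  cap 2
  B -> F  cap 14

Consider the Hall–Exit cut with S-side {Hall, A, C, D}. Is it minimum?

Yes — it is a minimum cut (capacity 15).

Given cut capacity: 2 + 10 + 3 = 15.
Augment Hall→Exit: bottleneck 10, flow now 10.
Augment Hall→E→Exit: bottleneck 2, flow now 12.
Augment Hall→D→E→Exit: bottleneck 3, flow now 15.
No augmenting path remains; maximum flow = 15.
Cut capacity 15 equals the max flow, so it is a minimum cut.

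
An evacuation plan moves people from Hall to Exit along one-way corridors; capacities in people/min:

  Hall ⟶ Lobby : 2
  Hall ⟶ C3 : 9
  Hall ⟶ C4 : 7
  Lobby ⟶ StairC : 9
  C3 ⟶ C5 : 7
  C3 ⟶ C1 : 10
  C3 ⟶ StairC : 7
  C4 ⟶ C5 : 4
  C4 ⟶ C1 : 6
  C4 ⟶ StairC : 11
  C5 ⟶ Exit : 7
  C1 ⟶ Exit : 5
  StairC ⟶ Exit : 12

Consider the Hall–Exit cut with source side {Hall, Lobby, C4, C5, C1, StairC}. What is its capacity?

Edges leaving {Hall, Lobby, C4, C5, C1, StairC}: Hall→C3 (9), C5→Exit (7), C1→Exit (5), StairC→Exit (12).
Cut capacity = 9 + 7 + 5 + 12 = 33.

33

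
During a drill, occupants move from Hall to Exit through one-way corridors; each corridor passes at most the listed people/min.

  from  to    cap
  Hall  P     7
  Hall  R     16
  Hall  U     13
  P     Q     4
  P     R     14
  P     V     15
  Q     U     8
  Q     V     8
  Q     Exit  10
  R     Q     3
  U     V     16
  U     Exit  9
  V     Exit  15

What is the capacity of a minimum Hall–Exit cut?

23

Augment Hall→U→Exit: bottleneck 9, flow now 9.
Augment Hall→P→Q→Exit: bottleneck 4, flow now 13.
Augment Hall→P→V→Exit: bottleneck 3, flow now 16.
Augment Hall→R→Q→Exit: bottleneck 3, flow now 19.
Augment Hall→U→V→Exit: bottleneck 4, flow now 23.
No augmenting path remains; maximum flow = 23.
By max-flow min-cut, the minimum cut capacity equals the max flow.
In the residual graph, reachable from Hall: {Hall, R}.
Min-cut edges: Hall→P (7), Hall→U (13), R→Q (3); capacity 7 + 13 + 3 = 23.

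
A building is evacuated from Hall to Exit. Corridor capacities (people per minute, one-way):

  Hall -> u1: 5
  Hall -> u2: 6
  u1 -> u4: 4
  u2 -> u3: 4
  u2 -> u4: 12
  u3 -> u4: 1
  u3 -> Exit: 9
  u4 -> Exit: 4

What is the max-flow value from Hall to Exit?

Augment Hall→u1→u4→Exit: bottleneck 4, flow now 4.
Augment Hall→u2→u3→Exit: bottleneck 4, flow now 8.
No augmenting path remains; maximum flow = 8.
In the residual graph, reachable from Hall: {Hall, u1, u2, u4}.
Min-cut edges: u2→u3 (4), u4→Exit (4); capacity 4 + 4 = 8.
This cut is saturated, so no flow can exceed 8.

8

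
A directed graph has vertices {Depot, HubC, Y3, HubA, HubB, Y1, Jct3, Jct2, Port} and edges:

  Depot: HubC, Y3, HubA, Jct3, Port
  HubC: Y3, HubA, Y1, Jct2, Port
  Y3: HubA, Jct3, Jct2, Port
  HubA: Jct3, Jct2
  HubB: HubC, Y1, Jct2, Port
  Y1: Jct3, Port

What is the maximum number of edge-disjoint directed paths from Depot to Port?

Assign every edge capacity 1; by Menger, the answer equals the max flow.
Path Depot→Port (+1); total 1.
Path Depot→HubC→Port (+1); total 2.
Path Depot→Y3→Port (+1); total 3.
No residual Depot→Port path; max flow = 3.
Certifying cut of size 3: {Depot→HubC, Depot→Port, Depot→Y3}.

3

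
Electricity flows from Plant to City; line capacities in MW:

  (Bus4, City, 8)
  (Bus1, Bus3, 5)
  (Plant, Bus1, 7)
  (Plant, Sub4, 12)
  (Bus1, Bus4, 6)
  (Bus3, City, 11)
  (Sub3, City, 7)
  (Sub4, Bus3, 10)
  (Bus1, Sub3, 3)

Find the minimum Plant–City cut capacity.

17

Augment Plant→Sub4→Bus3→City: bottleneck 10, flow now 10.
Augment Plant→Bus1→Bus4→City: bottleneck 6, flow now 16.
Augment Plant→Bus1→Sub3→City: bottleneck 1, flow now 17.
No augmenting path remains; maximum flow = 17.
By max-flow min-cut, the minimum cut capacity equals the max flow.
In the residual graph, reachable from Plant: {Plant, Sub4}.
Min-cut edges: Plant→Bus1 (7), Sub4→Bus3 (10); capacity 7 + 10 = 17.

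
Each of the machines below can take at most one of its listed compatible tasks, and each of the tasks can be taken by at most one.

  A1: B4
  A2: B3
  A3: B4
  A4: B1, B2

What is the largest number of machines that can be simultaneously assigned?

Unit-capacity flow: source→left, listed edges, right→sink; max matching = max flow.
Augmenting path A1→B4 (+1); matched 1.
Augmenting path A2→B3 (+1); matched 2.
Augmenting path A4→B1 (+1); matched 3.
No augmenting path remains; maximum matching = 3.
König certificate: {A2, A4, B4} is a vertex cover of size 3 (every listed pair touches it), so no matching can be larger.

3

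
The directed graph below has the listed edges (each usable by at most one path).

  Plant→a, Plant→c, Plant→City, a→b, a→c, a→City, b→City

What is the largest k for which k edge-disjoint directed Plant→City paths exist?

2

Assign every edge capacity 1; by Menger, the answer equals the max flow.
Path Plant→City (+1); total 1.
Path Plant→a→City (+1); total 2.
No residual Plant→City path; max flow = 2.
Certifying cut of size 2: {Plant→City, Plant→a}.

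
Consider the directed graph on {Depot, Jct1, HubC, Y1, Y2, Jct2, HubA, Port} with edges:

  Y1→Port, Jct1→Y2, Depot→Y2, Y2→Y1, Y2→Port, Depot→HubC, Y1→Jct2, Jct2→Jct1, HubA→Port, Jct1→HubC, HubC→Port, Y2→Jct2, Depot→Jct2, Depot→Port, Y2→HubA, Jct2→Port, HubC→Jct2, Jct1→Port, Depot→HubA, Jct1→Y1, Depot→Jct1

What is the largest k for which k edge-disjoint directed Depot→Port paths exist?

Assign every edge capacity 1; by Menger, the answer equals the max flow.
Path Depot→Port (+1); total 1.
Path Depot→Jct1→Port (+1); total 2.
Path Depot→HubC→Port (+1); total 3.
Path Depot→Y2→Port (+1); total 4.
Path Depot→Jct2→Port (+1); total 5.
Path Depot→HubA→Port (+1); total 6.
No residual Depot→Port path; max flow = 6.
Certifying cut of size 6: {Depot→HubA, Depot→HubC, Depot→Jct1, Depot→Jct2, Depot→Port, Depot→Y2}.

6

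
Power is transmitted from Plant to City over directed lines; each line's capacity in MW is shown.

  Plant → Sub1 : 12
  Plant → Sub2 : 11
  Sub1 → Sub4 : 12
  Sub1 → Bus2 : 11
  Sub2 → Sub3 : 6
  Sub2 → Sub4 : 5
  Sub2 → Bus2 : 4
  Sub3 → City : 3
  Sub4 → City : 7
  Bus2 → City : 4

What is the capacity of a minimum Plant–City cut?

Augment Plant→Sub1→Sub4→City: bottleneck 7, flow now 7.
Augment Plant→Sub1→Bus2→City: bottleneck 4, flow now 11.
Augment Plant→Sub2→Sub3→City: bottleneck 3, flow now 14.
No augmenting path remains; maximum flow = 14.
By max-flow min-cut, the minimum cut capacity equals the max flow.
In the residual graph, reachable from Plant: {Plant, Sub1, Sub2, Sub3, Sub4, Bus2}.
Min-cut edges: Sub3→City (3), Sub4→City (7), Bus2→City (4); capacity 3 + 7 + 4 = 14.

14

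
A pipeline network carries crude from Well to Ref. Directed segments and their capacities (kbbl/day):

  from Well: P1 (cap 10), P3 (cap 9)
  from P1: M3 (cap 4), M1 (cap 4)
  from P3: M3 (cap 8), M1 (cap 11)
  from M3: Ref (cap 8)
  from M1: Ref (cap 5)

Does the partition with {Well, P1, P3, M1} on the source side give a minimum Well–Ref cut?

Given cut capacity: 4 + 8 + 5 = 17.
Augment Well→P1→M3→Ref: bottleneck 4, flow now 4.
Augment Well→P1→M1→Ref: bottleneck 4, flow now 8.
Augment Well→P3→M3→Ref: bottleneck 4, flow now 12.
Augment Well→P3→M1→Ref: bottleneck 1, flow now 13.
No augmenting path remains; maximum flow = 13.
In the residual graph, reachable from Well: {Well, P1, P3, M3, M1}.
Min-cut edges: M3→Ref (8), M1→Ref (5); capacity 8 + 5 = 13.
Cut capacity 17 exceeds the max flow 13, so it is not minimum.

No — its capacity is 17, but the minimum cut has capacity 13.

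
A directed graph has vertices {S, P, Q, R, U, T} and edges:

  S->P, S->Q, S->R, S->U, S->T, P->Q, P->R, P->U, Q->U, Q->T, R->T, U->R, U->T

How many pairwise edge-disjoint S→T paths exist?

Assign every edge capacity 1; by Menger, the answer equals the max flow.
Path S→T (+1); total 1.
Path S→Q→T (+1); total 2.
Path S→R→T (+1); total 3.
Path S→U→T (+1); total 4.
No residual S→T path; max flow = 4.
Certifying cut of size 4: {Q→T, R→T, S→T, U→T}.

4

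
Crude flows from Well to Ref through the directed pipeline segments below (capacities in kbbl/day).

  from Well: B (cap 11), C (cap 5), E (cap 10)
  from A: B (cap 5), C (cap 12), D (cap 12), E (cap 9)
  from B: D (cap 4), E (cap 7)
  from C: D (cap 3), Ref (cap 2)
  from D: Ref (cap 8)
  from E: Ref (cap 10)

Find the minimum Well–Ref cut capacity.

19

Augment Well→C→Ref: bottleneck 2, flow now 2.
Augment Well→E→Ref: bottleneck 10, flow now 12.
Augment Well→B→D→Ref: bottleneck 4, flow now 16.
Augment Well→C→D→Ref: bottleneck 3, flow now 19.
No augmenting path remains; maximum flow = 19.
By max-flow min-cut, the minimum cut capacity equals the max flow.
In the residual graph, reachable from Well: {Well, B, E}.
Min-cut edges: Well→C (5), B→D (4), E→Ref (10); capacity 5 + 4 + 10 = 19.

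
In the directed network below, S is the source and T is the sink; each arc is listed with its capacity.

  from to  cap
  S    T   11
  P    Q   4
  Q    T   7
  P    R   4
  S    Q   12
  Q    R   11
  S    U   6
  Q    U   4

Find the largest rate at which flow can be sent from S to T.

18

Augment S→T: bottleneck 11, flow now 11.
Augment S→Q→T: bottleneck 7, flow now 18.
No augmenting path remains; maximum flow = 18.
In the residual graph, reachable from S: {S, Q, R, U}.
Min-cut edges: S→T (11), Q→T (7); capacity 11 + 7 = 18.
This cut is saturated, so no flow can exceed 18.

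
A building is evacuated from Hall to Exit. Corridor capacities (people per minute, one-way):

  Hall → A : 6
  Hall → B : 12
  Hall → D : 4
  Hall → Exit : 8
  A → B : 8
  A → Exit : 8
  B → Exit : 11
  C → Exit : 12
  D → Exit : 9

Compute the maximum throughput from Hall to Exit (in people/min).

29

Augment Hall→Exit: bottleneck 8, flow now 8.
Augment Hall→A→Exit: bottleneck 6, flow now 14.
Augment Hall→B→Exit: bottleneck 11, flow now 25.
Augment Hall→D→Exit: bottleneck 4, flow now 29.
No augmenting path remains; maximum flow = 29.
In the residual graph, reachable from Hall: {Hall, B}.
Min-cut edges: Hall→A (6), Hall→D (4), Hall→Exit (8), B→Exit (11); capacity 6 + 4 + 8 + 11 = 29.
This cut is saturated, so no flow can exceed 29.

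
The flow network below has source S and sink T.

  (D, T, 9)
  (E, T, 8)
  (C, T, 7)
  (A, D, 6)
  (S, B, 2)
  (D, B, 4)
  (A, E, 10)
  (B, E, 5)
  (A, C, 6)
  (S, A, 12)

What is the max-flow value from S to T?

14

Augment S→A→C→T: bottleneck 6, flow now 6.
Augment S→A→D→T: bottleneck 6, flow now 12.
Augment S→B→E→T: bottleneck 2, flow now 14.
No augmenting path remains; maximum flow = 14.
In the residual graph, reachable from S: {S}.
Min-cut edges: S→A (12), S→B (2); capacity 12 + 2 = 14.
This cut is saturated, so no flow can exceed 14.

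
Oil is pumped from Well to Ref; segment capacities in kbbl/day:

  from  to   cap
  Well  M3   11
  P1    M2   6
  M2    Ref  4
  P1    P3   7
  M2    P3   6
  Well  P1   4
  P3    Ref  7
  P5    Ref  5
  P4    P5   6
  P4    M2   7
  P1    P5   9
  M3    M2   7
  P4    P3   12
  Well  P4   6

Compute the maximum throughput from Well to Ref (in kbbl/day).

16

Augment Well→M3→M2→Ref: bottleneck 4, flow now 4.
Augment Well→P4→P3→Ref: bottleneck 6, flow now 10.
Augment Well→P1→P3→Ref: bottleneck 1, flow now 11.
Augment Well→P1→P5→Ref: bottleneck 3, flow now 14.
Augment Well→M3→M2→P3→P4→P5→Ref: bottleneck 2, flow now 16. (uses reverse residual edge)
No augmenting path remains; maximum flow = 16.
In the residual graph, reachable from Well: {Well, M3, P4, P1, P3, M2, P5}.
Min-cut edges: P3→Ref (7), M2→Ref (4), P5→Ref (5); capacity 7 + 4 + 5 = 16.
This cut is saturated, so no flow can exceed 16.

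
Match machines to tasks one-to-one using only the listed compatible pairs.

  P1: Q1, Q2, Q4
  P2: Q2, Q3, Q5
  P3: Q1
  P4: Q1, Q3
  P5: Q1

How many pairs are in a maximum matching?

4

Unit-capacity flow: source→left, listed edges, right→sink; max matching = max flow.
Augmenting path P1→Q1 (+1); matched 1.
Augmenting path P2→Q2 (+1); matched 2.
Augmenting path P4→Q3 (+1); matched 3.
Augmenting path P3→Q1→P1→Q4 (+1); matched 4.
No augmenting path remains; maximum matching = 4.
König certificate: {P1, P2, P4, Q1} is a vertex cover of size 4 (every listed pair touches it), so no matching can be larger.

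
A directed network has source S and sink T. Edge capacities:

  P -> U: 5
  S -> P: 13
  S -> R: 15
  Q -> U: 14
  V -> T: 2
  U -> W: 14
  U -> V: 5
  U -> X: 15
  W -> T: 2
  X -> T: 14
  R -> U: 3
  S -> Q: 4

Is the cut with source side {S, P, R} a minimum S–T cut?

Yes — it is a minimum cut (capacity 12).

Given cut capacity: 4 + 5 + 3 = 12.
Augment S→P→U→V→T: bottleneck 2, flow now 2.
Augment S→P→U→W→T: bottleneck 2, flow now 4.
Augment S→P→U→X→T: bottleneck 1, flow now 5.
Augment S→Q→U→X→T: bottleneck 4, flow now 9.
Augment S→R→U→X→T: bottleneck 3, flow now 12.
No augmenting path remains; maximum flow = 12.
Cut capacity 12 equals the max flow, so it is a minimum cut.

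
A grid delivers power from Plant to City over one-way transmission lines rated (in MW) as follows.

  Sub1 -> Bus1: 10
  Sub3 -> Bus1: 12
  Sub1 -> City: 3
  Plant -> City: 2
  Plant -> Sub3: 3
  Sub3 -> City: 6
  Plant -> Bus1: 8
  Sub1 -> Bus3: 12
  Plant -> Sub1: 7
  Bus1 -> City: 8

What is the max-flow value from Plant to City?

Augment Plant→City: bottleneck 2, flow now 2.
Augment Plant→Sub3→City: bottleneck 3, flow now 5.
Augment Plant→Sub1→City: bottleneck 3, flow now 8.
Augment Plant→Bus1→City: bottleneck 8, flow now 16.
No augmenting path remains; maximum flow = 16.
In the residual graph, reachable from Plant: {Plant, Sub1, Bus3, Bus1}.
Min-cut edges: Plant→Sub3 (3), Plant→City (2), Sub1→City (3), Bus1→City (8); capacity 3 + 2 + 3 + 8 = 16.
This cut is saturated, so no flow can exceed 16.

16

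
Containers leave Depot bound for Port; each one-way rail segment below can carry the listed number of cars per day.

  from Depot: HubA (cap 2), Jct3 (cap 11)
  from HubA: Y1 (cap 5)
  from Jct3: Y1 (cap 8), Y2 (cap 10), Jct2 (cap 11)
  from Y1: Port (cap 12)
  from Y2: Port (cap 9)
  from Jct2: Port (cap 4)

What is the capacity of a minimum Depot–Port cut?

Augment Depot→HubA→Y1→Port: bottleneck 2, flow now 2.
Augment Depot→Jct3→Y1→Port: bottleneck 8, flow now 10.
Augment Depot→Jct3→Y2→Port: bottleneck 3, flow now 13.
No augmenting path remains; maximum flow = 13.
By max-flow min-cut, the minimum cut capacity equals the max flow.
In the residual graph, reachable from Depot: {Depot}.
Min-cut edges: Depot→HubA (2), Depot→Jct3 (11); capacity 2 + 11 = 13.

13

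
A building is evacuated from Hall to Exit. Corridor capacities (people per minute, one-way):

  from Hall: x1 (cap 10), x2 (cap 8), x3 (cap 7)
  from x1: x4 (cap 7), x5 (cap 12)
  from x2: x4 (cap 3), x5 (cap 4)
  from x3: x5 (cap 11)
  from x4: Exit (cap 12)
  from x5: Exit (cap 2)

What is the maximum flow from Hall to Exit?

Augment Hall→x1→x4→Exit: bottleneck 7, flow now 7.
Augment Hall→x1→x5→Exit: bottleneck 2, flow now 9.
Augment Hall→x2→x4→Exit: bottleneck 3, flow now 12.
No augmenting path remains; maximum flow = 12.
In the residual graph, reachable from Hall: {Hall, x1, x2, x3, x5}.
Min-cut edges: x1→x4 (7), x2→x4 (3), x5→Exit (2); capacity 7 + 3 + 2 = 12.
This cut is saturated, so no flow can exceed 12.

12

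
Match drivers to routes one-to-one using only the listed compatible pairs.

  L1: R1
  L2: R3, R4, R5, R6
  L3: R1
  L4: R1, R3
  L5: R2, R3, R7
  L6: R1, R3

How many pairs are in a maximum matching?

Unit-capacity flow: source→left, listed edges, right→sink; max matching = max flow.
Augmenting path L1→R1 (+1); matched 1.
Augmenting path L2→R3 (+1); matched 2.
Augmenting path L5→R2 (+1); matched 3.
Augmenting path L4→R3→L2→R4 (+1); matched 4.
No augmenting path remains; maximum matching = 4.
König certificate: {L2, L5, R1, R3} is a vertex cover of size 4 (every listed pair touches it), so no matching can be larger.

4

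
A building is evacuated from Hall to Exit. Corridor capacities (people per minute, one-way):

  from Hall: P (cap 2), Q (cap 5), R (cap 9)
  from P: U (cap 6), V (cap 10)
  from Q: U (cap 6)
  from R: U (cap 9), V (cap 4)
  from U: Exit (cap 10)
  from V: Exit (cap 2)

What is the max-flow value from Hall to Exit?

Augment Hall→P→U→Exit: bottleneck 2, flow now 2.
Augment Hall→Q→U→Exit: bottleneck 5, flow now 7.
Augment Hall→R→U→Exit: bottleneck 3, flow now 10.
Augment Hall→R→V→Exit: bottleneck 2, flow now 12.
No augmenting path remains; maximum flow = 12.
In the residual graph, reachable from Hall: {Hall, P, Q, R, U, V}.
Min-cut edges: U→Exit (10), V→Exit (2); capacity 10 + 2 = 12.
This cut is saturated, so no flow can exceed 12.

12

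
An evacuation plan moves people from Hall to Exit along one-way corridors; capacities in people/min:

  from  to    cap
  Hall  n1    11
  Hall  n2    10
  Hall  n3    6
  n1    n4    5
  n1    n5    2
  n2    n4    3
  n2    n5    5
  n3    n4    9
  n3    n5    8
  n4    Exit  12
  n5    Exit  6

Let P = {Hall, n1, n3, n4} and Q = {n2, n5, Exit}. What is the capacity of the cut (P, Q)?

32

Edges leaving {Hall, n1, n3, n4}: Hall→n2 (10), n1→n5 (2), n3→n5 (8), n4→Exit (12).
Cut capacity = 10 + 2 + 8 + 12 = 32.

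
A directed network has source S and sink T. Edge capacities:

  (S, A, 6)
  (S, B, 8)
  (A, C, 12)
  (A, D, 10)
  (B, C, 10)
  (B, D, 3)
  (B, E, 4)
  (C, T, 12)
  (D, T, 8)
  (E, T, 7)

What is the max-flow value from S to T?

14

Augment S→A→C→T: bottleneck 6, flow now 6.
Augment S→B→C→T: bottleneck 6, flow now 12.
Augment S→B→D→T: bottleneck 2, flow now 14.
No augmenting path remains; maximum flow = 14.
In the residual graph, reachable from S: {S}.
Min-cut edges: S→A (6), S→B (8); capacity 6 + 8 = 14.
This cut is saturated, so no flow can exceed 14.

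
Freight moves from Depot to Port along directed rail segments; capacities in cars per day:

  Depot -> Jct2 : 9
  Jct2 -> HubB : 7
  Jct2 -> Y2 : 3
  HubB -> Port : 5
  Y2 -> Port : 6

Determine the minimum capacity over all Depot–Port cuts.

8

Augment Depot→Jct2→HubB→Port: bottleneck 5, flow now 5.
Augment Depot→Jct2→Y2→Port: bottleneck 3, flow now 8.
No augmenting path remains; maximum flow = 8.
By max-flow min-cut, the minimum cut capacity equals the max flow.
In the residual graph, reachable from Depot: {Depot, Jct2, HubB}.
Min-cut edges: Jct2→Y2 (3), HubB→Port (5); capacity 3 + 5 = 8.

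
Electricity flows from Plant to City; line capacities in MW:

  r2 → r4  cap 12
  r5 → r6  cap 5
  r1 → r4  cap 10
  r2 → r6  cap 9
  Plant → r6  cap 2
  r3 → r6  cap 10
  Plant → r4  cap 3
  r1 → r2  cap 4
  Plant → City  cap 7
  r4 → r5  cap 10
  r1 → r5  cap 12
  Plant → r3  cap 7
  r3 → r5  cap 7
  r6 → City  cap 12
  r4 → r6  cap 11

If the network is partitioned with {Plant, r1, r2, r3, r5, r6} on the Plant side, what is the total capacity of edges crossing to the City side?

44

Edges leaving {Plant, r1, r2, r3, r5, r6}: Plant→r4 (3), Plant→City (7), r1→r4 (10), r2→r4 (12), r6→City (12).
Cut capacity = 3 + 7 + 10 + 12 + 12 = 44.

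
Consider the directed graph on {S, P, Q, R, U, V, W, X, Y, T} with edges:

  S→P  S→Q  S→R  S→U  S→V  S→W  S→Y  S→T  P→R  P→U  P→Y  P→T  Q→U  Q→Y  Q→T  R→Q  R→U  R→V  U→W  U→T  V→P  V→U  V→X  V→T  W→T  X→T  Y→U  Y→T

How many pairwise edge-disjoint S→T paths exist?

Assign every edge capacity 1; by Menger, the answer equals the max flow.
Path S→T (+1); total 1.
Path S→P→T (+1); total 2.
Path S→Q→T (+1); total 3.
Path S→U→T (+1); total 4.
Path S→V→T (+1); total 5.
Path S→W→T (+1); total 6.
Path S→Y→T (+1); total 7.
Path S→R→V→X→T (+1); total 8.
No residual S→T path; max flow = 8.
Certifying cut of size 8: {S→P, S→Q, S→R, S→T, S→U, S→V, S→W, S→Y}.

8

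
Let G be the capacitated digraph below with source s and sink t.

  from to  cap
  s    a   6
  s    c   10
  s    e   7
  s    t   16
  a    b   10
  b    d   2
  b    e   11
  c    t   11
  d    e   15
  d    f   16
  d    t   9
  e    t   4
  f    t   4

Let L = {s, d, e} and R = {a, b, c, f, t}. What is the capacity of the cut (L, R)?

61

Edges leaving {s, d, e}: s→a (6), s→c (10), s→t (16), d→f (16), d→t (9), e→t (4).
Cut capacity = 6 + 10 + 16 + 16 + 9 + 4 = 61.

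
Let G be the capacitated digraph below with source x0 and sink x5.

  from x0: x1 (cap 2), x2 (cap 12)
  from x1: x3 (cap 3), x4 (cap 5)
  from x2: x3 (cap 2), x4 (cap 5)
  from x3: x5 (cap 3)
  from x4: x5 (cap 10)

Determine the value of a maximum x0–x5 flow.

9

Augment x0→x1→x3→x5: bottleneck 2, flow now 2.
Augment x0→x2→x3→x5: bottleneck 1, flow now 3.
Augment x0→x2→x4→x5: bottleneck 5, flow now 8.
Augment x0→x2→x3→x1→x4→x5: bottleneck 1, flow now 9. (uses reverse residual edge)
No augmenting path remains; maximum flow = 9.
In the residual graph, reachable from x0: {x0, x2}.
Min-cut edges: x0→x1 (2), x2→x3 (2), x2→x4 (5); capacity 2 + 2 + 5 = 9.
This cut is saturated, so no flow can exceed 9.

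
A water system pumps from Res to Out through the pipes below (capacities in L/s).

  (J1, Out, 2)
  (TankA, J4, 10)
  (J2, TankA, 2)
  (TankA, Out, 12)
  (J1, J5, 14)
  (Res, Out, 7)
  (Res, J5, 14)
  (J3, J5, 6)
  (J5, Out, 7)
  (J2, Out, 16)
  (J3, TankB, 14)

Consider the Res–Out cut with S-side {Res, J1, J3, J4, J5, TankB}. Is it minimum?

No — its capacity is 16, but the minimum cut has capacity 14.

Given cut capacity: 7 + 2 + 7 = 16.
Augment Res→Out: bottleneck 7, flow now 7.
Augment Res→J5→Out: bottleneck 7, flow now 14.
No augmenting path remains; maximum flow = 14.
In the residual graph, reachable from Res: {Res, J5}.
Min-cut edges: Res→Out (7), J5→Out (7); capacity 7 + 7 = 14.
Cut capacity 16 exceeds the max flow 14, so it is not minimum.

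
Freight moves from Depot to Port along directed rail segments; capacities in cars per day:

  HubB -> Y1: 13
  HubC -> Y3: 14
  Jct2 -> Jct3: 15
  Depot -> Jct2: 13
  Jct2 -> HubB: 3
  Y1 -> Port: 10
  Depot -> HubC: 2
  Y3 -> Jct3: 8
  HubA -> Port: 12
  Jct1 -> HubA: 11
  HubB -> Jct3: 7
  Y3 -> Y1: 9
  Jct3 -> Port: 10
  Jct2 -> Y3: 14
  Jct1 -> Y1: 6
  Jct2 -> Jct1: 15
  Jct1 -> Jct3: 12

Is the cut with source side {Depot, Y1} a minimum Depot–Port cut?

No — its capacity is 25, but the minimum cut has capacity 15.

Given cut capacity: 13 + 2 + 10 = 25.
Augment Depot→Jct2→Jct3→Port: bottleneck 10, flow now 10.
Augment Depot→Jct2→HubB→Y1→Port: bottleneck 3, flow now 13.
Augment Depot→HubC→Y3→Y1→Port: bottleneck 2, flow now 15.
No augmenting path remains; maximum flow = 15.
In the residual graph, reachable from Depot: {Depot}.
Min-cut edges: Depot→Jct2 (13), Depot→HubC (2); capacity 13 + 2 = 15.
Cut capacity 25 exceeds the max flow 15, so it is not minimum.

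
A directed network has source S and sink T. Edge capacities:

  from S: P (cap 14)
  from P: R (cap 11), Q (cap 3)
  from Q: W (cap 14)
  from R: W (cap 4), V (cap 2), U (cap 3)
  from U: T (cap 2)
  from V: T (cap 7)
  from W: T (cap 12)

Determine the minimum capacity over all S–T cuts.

Augment S→P→Q→W→T: bottleneck 3, flow now 3.
Augment S→P→R→U→T: bottleneck 2, flow now 5.
Augment S→P→R→V→T: bottleneck 2, flow now 7.
Augment S→P→R→W→T: bottleneck 4, flow now 11.
No augmenting path remains; maximum flow = 11.
By max-flow min-cut, the minimum cut capacity equals the max flow.
In the residual graph, reachable from S: {S, P, R, U}.
Min-cut edges: P→Q (3), R→V (2), R→W (4), U→T (2); capacity 3 + 2 + 4 + 2 = 11.

11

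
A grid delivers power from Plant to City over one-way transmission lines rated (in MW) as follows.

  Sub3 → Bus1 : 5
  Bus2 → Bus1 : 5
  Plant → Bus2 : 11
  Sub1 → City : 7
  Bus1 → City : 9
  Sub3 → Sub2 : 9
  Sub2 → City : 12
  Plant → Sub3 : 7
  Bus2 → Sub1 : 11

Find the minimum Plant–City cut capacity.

18

Augment Plant→Bus2→Bus1→City: bottleneck 5, flow now 5.
Augment Plant→Bus2→Sub1→City: bottleneck 6, flow now 11.
Augment Plant→Sub3→Bus1→City: bottleneck 4, flow now 15.
Augment Plant→Sub3→Sub2→City: bottleneck 3, flow now 18.
No augmenting path remains; maximum flow = 18.
By max-flow min-cut, the minimum cut capacity equals the max flow.
In the residual graph, reachable from Plant: {Plant}.
Min-cut edges: Plant→Bus2 (11), Plant→Sub3 (7); capacity 11 + 7 = 18.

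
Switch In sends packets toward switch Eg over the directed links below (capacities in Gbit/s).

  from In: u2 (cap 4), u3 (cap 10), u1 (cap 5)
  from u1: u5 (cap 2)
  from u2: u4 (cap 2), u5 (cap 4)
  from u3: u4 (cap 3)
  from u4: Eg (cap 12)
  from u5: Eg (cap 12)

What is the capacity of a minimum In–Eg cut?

Augment In→u1→u5→Eg: bottleneck 2, flow now 2.
Augment In→u2→u4→Eg: bottleneck 2, flow now 4.
Augment In→u2→u5→Eg: bottleneck 2, flow now 6.
Augment In→u3→u4→Eg: bottleneck 3, flow now 9.
No augmenting path remains; maximum flow = 9.
By max-flow min-cut, the minimum cut capacity equals the max flow.
In the residual graph, reachable from In: {In, u1, u3}.
Min-cut edges: In→u2 (4), u1→u5 (2), u3→u4 (3); capacity 4 + 2 + 3 = 9.

9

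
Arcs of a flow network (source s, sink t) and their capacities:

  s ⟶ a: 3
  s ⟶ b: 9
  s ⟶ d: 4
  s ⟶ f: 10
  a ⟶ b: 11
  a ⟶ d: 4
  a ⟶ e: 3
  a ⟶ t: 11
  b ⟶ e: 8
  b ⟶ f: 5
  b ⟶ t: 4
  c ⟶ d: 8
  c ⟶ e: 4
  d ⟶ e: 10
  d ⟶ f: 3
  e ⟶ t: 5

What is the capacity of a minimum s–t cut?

12

Augment s→a→t: bottleneck 3, flow now 3.
Augment s→b→t: bottleneck 4, flow now 7.
Augment s→b→e→t: bottleneck 5, flow now 12.
No augmenting path remains; maximum flow = 12.
By max-flow min-cut, the minimum cut capacity equals the max flow.
In the residual graph, reachable from s: {s, b, d, e, f}.
Min-cut edges: s→a (3), b→t (4), e→t (5); capacity 3 + 4 + 5 = 12.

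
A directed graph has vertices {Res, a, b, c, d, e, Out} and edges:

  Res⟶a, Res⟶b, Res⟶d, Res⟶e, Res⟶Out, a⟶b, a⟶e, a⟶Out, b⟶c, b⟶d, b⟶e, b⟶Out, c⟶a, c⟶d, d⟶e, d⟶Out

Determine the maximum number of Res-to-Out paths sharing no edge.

4

Assign every edge capacity 1; by Menger, the answer equals the max flow.
Path Res→Out (+1); total 1.
Path Res→a→Out (+1); total 2.
Path Res→b→Out (+1); total 3.
Path Res→d→Out (+1); total 4.
No residual Res→Out path; max flow = 4.
Certifying cut of size 4: {Res→Out, Res→a, Res→b, Res→d}.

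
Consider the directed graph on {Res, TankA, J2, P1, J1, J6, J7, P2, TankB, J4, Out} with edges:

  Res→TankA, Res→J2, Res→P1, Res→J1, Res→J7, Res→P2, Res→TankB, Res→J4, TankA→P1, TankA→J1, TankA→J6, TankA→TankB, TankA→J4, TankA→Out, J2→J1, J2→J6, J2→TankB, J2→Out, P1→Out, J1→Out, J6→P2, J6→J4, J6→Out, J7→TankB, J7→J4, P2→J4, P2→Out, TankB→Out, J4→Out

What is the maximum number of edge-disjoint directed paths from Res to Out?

7

Assign every edge capacity 1; by Menger, the answer equals the max flow.
Path Res→TankA→Out (+1); total 1.
Path Res→J2→Out (+1); total 2.
Path Res→P1→Out (+1); total 3.
Path Res→J1→Out (+1); total 4.
Path Res→P2→Out (+1); total 5.
Path Res→TankB→Out (+1); total 6.
Path Res→J4→Out (+1); total 7.
No residual Res→Out path; max flow = 7.
Certifying cut of size 7: {J4→Out, Res→J1, Res→J2, Res→P1, Res→P2, Res→TankA, TankB→Out}.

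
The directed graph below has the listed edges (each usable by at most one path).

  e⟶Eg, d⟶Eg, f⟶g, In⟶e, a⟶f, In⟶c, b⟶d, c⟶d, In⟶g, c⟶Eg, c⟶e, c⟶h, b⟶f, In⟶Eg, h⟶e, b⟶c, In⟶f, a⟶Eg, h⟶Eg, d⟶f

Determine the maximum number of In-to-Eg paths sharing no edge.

3

Assign every edge capacity 1; by Menger, the answer equals the max flow.
Path In→Eg (+1); total 1.
Path In→c→Eg (+1); total 2.
Path In→e→Eg (+1); total 3.
No residual In→Eg path; max flow = 3.
Certifying cut of size 3: {In→Eg, In→c, In→e}.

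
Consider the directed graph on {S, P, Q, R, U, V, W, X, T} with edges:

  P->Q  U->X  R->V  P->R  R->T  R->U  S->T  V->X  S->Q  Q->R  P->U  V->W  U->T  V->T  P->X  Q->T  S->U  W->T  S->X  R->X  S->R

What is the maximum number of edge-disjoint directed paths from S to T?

4

Assign every edge capacity 1; by Menger, the answer equals the max flow.
Path S→T (+1); total 1.
Path S→Q→T (+1); total 2.
Path S→R→T (+1); total 3.
Path S→U→T (+1); total 4.
No residual S→T path; max flow = 4.
Certifying cut of size 4: {S→Q, S→R, S→T, S→U}.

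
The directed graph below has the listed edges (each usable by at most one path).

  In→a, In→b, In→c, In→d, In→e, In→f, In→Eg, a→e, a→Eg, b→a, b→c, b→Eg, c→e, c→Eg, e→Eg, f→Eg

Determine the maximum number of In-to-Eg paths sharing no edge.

6

Assign every edge capacity 1; by Menger, the answer equals the max flow.
Path In→Eg (+1); total 1.
Path In→a→Eg (+1); total 2.
Path In→b→Eg (+1); total 3.
Path In→c→Eg (+1); total 4.
Path In→e→Eg (+1); total 5.
Path In→f→Eg (+1); total 6.
No residual In→Eg path; max flow = 6.
Certifying cut of size 6: {In→Eg, In→a, In→b, In→c, In→e, In→f}.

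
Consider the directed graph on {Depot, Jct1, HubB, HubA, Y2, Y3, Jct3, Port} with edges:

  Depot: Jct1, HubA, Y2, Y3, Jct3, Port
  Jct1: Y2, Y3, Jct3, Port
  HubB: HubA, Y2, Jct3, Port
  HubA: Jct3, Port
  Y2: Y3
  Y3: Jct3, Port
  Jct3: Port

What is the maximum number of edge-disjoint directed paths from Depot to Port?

5

Assign every edge capacity 1; by Menger, the answer equals the max flow.
Path Depot→Port (+1); total 1.
Path Depot→Jct1→Port (+1); total 2.
Path Depot→HubA→Port (+1); total 3.
Path Depot→Y3→Port (+1); total 4.
Path Depot→Jct3→Port (+1); total 5.
No residual Depot→Port path; max flow = 5.
Certifying cut of size 5: {Depot→HubA, Depot→Jct1, Depot→Port, Jct3→Port, Y3→Port}.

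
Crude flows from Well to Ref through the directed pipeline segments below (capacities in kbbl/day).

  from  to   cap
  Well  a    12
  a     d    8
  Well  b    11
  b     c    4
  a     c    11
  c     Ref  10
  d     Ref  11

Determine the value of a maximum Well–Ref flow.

Augment Well→a→c→Ref: bottleneck 10, flow now 10.
Augment Well→a→d→Ref: bottleneck 2, flow now 12.
Augment Well→b→c→a→d→Ref: bottleneck 4, flow now 16. (uses reverse residual edge)
No augmenting path remains; maximum flow = 16.
In the residual graph, reachable from Well: {Well, b}.
Min-cut edges: Well→a (12), b→c (4); capacity 12 + 4 = 16.
This cut is saturated, so no flow can exceed 16.

16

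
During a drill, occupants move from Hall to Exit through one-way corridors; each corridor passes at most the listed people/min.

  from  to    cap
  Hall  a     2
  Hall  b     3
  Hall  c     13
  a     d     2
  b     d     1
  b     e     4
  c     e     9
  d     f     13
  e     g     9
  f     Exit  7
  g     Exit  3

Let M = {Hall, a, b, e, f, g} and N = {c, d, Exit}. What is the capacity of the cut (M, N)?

Edges leaving {Hall, a, b, e, f, g}: Hall→c (13), a→d (2), b→d (1), f→Exit (7), g→Exit (3).
Cut capacity = 13 + 2 + 1 + 7 + 3 = 26.

26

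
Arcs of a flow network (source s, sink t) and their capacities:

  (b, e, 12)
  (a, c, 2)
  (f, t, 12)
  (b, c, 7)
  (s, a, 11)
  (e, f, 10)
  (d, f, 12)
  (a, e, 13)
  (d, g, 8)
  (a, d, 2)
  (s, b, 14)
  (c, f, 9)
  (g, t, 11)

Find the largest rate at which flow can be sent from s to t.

14

Augment s→a→c→f→t: bottleneck 2, flow now 2.
Augment s→a→d→f→t: bottleneck 2, flow now 4.
Augment s→a→e→f→t: bottleneck 7, flow now 11.
Augment s→b→c→f→t: bottleneck 1, flow now 12.
Augment s→b→c→f→d→g→t: bottleneck 2, flow now 14. (uses reverse residual edge)
No augmenting path remains; maximum flow = 14.
In the residual graph, reachable from s: {s, a, b, c, e, f}.
Min-cut edges: a→d (2), f→t (12); capacity 2 + 12 = 14.
This cut is saturated, so no flow can exceed 14.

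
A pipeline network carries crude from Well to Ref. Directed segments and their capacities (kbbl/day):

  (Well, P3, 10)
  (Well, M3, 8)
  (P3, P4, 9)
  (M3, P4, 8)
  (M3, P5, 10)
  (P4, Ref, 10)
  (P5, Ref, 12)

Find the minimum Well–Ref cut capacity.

17

Augment Well→P3→P4→Ref: bottleneck 9, flow now 9.
Augment Well→M3→P4→Ref: bottleneck 1, flow now 10.
Augment Well→M3→P5→Ref: bottleneck 7, flow now 17.
No augmenting path remains; maximum flow = 17.
By max-flow min-cut, the minimum cut capacity equals the max flow.
In the residual graph, reachable from Well: {Well, P3}.
Min-cut edges: Well→M3 (8), P3→P4 (9); capacity 8 + 9 = 17.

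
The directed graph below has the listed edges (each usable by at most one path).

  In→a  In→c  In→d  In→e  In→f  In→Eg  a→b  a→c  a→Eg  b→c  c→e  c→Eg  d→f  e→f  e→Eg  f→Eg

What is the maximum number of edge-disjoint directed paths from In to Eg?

Assign every edge capacity 1; by Menger, the answer equals the max flow.
Path In→Eg (+1); total 1.
Path In→a→Eg (+1); total 2.
Path In→c→Eg (+1); total 3.
Path In→e→Eg (+1); total 4.
Path In→f→Eg (+1); total 5.
No residual In→Eg path; max flow = 5.
Certifying cut of size 5: {In→Eg, In→a, In→c, In→e, f→Eg}.

5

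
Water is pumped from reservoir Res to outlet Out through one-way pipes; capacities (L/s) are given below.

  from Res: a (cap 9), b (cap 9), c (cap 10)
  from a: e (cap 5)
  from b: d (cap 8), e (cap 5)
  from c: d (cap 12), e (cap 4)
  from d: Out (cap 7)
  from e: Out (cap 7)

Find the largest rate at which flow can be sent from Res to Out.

Augment Res→a→e→Out: bottleneck 5, flow now 5.
Augment Res→b→d→Out: bottleneck 7, flow now 12.
Augment Res→b→e→Out: bottleneck 2, flow now 14.
No augmenting path remains; maximum flow = 14.
In the residual graph, reachable from Res: {Res, a, b, c, d, e}.
Min-cut edges: d→Out (7), e→Out (7); capacity 7 + 7 = 14.
This cut is saturated, so no flow can exceed 14.

14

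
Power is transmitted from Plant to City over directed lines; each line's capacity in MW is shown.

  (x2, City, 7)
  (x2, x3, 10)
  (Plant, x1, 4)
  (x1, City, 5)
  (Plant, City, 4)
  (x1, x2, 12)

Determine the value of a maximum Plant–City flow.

Augment Plant→City: bottleneck 4, flow now 4.
Augment Plant→x1→City: bottleneck 4, flow now 8.
No augmenting path remains; maximum flow = 8.
In the residual graph, reachable from Plant: {Plant}.
Min-cut edges: Plant→x1 (4), Plant→City (4); capacity 4 + 4 = 8.
This cut is saturated, so no flow can exceed 8.

8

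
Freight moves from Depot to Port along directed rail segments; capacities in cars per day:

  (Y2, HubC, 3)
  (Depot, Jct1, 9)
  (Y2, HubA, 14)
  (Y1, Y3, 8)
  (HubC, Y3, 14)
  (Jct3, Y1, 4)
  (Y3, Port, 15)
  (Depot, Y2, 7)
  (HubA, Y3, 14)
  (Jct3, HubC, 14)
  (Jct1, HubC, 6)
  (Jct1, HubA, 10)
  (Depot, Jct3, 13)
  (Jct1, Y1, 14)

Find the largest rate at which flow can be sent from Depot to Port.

Augment Depot→Y2→HubC→Y3→Port: bottleneck 3, flow now 3.
Augment Depot→Y2→HubA→Y3→Port: bottleneck 4, flow now 7.
Augment Depot→Jct1→HubC→Y3→Port: bottleneck 6, flow now 13.
Augment Depot→Jct1→HubA→Y3→Port: bottleneck 2, flow now 15.
No augmenting path remains; maximum flow = 15.
In the residual graph, reachable from Depot: {Depot, Y2, Jct1, Jct3, HubC, HubA, Y1, Y3}.
Min-cut edges: Y3→Port (15); capacity 15 = 15.
This cut is saturated, so no flow can exceed 15.

15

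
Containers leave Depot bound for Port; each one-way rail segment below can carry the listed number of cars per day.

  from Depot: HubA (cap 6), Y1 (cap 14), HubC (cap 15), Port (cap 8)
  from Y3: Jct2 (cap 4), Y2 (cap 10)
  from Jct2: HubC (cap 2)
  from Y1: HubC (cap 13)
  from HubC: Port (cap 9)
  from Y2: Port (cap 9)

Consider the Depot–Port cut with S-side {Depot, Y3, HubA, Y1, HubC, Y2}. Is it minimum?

Given cut capacity: 8 + 4 + 9 + 9 = 30.
Augment Depot→Port: bottleneck 8, flow now 8.
Augment Depot→HubC→Port: bottleneck 9, flow now 17.
No augmenting path remains; maximum flow = 17.
In the residual graph, reachable from Depot: {Depot, HubA, Y1, HubC}.
Min-cut edges: Depot→Port (8), HubC→Port (9); capacity 8 + 9 = 17.
Cut capacity 30 exceeds the max flow 17, so it is not minimum.

No — its capacity is 30, but the minimum cut has capacity 17.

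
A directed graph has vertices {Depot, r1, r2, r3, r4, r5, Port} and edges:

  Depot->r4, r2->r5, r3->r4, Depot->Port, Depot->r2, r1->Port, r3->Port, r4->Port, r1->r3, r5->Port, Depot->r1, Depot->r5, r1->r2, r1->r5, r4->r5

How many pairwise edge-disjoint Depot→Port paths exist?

4

Assign every edge capacity 1; by Menger, the answer equals the max flow.
Path Depot→Port (+1); total 1.
Path Depot→r1→Port (+1); total 2.
Path Depot→r4→Port (+1); total 3.
Path Depot→r5→Port (+1); total 4.
No residual Depot→Port path; max flow = 4.
Certifying cut of size 4: {Depot→Port, Depot→r1, Depot→r4, r5→Port}.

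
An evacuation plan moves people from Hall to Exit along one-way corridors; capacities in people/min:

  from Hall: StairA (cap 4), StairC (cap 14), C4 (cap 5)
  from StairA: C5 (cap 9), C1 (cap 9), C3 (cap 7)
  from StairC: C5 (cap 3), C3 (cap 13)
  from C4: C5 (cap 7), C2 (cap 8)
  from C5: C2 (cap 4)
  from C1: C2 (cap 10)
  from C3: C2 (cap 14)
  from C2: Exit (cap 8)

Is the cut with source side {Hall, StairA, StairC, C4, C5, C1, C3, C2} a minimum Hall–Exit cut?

Yes — it is a minimum cut (capacity 8).

Given cut capacity: 8 = 8.
Augment Hall→C4→C2→Exit: bottleneck 5, flow now 5.
Augment Hall→StairA→C5→C2→Exit: bottleneck 3, flow now 8.
No augmenting path remains; maximum flow = 8.
Cut capacity 8 equals the max flow, so it is a minimum cut.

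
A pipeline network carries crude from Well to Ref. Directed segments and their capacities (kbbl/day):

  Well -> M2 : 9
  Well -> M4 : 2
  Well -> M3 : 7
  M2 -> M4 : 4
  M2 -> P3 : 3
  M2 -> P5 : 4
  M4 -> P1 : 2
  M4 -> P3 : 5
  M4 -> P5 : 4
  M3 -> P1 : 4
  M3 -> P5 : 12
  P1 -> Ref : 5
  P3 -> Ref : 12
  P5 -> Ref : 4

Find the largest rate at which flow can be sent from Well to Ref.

Augment Well→M2→P3→Ref: bottleneck 3, flow now 3.
Augment Well→M2→P5→Ref: bottleneck 4, flow now 7.
Augment Well→M4→P1→Ref: bottleneck 2, flow now 9.
Augment Well→M3→P1→Ref: bottleneck 3, flow now 12.
Augment Well→M2→M4→P3→Ref: bottleneck 2, flow now 14.
Augment Well→M3→P1→M4→P3→Ref: bottleneck 1, flow now 15. (uses reverse residual edge)
Augment Well→M3→P5→M2→M4→P3→Ref: bottleneck 2, flow now 17. (uses reverse residual edge)
No augmenting path remains; maximum flow = 17.
In the residual graph, reachable from Well: {Well, M2, M3, P5}.
Min-cut edges: Well→M4 (2), M2→M4 (4), M2→P3 (3), M3→P1 (4), P5→Ref (4); capacity 2 + 4 + 3 + 4 + 4 = 17.
This cut is saturated, so no flow can exceed 17.

17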